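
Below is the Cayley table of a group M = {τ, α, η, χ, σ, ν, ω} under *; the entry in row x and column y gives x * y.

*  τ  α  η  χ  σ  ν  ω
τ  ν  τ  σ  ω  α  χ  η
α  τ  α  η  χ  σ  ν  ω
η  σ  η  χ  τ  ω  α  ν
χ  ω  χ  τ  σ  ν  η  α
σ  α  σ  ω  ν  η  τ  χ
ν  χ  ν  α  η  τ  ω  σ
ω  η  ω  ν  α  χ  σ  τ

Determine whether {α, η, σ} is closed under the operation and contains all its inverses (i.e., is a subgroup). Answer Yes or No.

σ * η = ω, which is not in {α, η, σ}.
The subset is not closed under *, so it is not a subgroup.
(Structurally, M here is isomorphic to the cyclic group Z_7.)

No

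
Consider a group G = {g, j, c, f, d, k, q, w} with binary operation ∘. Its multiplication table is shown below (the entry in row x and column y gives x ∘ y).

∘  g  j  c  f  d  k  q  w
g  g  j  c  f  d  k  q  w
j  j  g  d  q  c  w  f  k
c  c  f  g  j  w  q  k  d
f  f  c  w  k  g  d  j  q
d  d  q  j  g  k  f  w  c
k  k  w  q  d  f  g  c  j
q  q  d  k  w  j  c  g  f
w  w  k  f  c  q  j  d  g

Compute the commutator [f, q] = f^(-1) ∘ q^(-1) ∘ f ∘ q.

k

Identity is g; from the table f^(-1) = d and q^(-1) = q.
d ∘ q = w
w ∘ f = c
c ∘ q = k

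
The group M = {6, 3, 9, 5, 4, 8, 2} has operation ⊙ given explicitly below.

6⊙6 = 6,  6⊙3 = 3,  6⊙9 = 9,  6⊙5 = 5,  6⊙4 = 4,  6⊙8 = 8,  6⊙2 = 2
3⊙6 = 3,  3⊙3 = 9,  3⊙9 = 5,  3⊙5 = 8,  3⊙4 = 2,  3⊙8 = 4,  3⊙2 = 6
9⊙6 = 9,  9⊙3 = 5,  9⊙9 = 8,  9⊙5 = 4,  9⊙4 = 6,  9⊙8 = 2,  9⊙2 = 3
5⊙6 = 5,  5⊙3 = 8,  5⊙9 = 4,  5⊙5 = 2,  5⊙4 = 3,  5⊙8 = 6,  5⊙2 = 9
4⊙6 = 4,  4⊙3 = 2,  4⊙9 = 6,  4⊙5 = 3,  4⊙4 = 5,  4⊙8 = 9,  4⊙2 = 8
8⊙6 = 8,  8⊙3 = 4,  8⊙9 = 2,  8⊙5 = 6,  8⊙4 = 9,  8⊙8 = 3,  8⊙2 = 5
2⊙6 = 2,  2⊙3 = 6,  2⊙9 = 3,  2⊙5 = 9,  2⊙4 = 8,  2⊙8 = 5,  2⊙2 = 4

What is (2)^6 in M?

2^1 = 2
2^2 = 2 ⊙ 2 = 4
2^3 = 4 ⊙ 2 = 8
2^4 = 8 ⊙ 2 = 5
2^5 = 5 ⊙ 2 = 9
2^6 = 9 ⊙ 2 = 3
(Structurally, M here is isomorphic to the cyclic group Z_7.)

3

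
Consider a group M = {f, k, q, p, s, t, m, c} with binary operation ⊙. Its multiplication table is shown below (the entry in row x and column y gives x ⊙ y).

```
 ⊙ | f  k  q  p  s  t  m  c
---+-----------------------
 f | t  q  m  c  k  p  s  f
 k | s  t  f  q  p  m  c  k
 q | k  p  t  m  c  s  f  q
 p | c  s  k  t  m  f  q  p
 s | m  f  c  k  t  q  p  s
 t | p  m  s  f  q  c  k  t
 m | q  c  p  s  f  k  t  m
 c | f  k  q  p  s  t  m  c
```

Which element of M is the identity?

The identity e satisfies e ⊙ x = x for all x, so its row in the table reproduces the column headers.
Row c reads: f, k, q, p, s, t, m, c — exactly the header order. So c is the identity.

c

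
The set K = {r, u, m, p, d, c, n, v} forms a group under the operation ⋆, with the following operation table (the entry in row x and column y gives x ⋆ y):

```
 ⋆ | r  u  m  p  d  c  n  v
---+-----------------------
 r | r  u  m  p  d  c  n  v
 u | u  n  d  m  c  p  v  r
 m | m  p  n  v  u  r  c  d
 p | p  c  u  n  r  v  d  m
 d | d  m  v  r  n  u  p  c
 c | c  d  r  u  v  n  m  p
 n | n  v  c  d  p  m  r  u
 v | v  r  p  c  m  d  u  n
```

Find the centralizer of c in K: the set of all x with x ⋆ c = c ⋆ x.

Compare row c with column c entry by entry.
m ⋆ c = r = c ⋆ m, so m commutes with c.
v ⋆ c = d but c ⋆ v = p, so v does not.
Collecting the elements that commute with c: C(c) = {c, m, n, r}.

{c, m, n, r}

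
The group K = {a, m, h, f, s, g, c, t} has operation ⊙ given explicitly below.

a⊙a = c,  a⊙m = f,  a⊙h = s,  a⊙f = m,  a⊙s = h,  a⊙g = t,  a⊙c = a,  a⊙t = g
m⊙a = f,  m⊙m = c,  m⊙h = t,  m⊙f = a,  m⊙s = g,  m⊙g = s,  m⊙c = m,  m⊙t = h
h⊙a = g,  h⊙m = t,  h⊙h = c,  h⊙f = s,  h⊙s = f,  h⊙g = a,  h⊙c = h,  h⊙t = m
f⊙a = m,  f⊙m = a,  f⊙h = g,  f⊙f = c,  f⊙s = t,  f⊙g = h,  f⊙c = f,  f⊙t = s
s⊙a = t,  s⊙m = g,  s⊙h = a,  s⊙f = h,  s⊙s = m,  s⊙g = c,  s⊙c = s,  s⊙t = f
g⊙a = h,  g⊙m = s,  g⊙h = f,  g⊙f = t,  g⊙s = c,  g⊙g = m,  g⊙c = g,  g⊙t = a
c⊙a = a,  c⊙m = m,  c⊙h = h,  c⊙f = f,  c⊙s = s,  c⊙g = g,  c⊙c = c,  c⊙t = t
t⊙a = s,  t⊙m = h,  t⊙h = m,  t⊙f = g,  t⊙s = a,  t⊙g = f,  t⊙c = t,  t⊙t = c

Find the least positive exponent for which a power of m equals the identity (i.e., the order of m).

The identity element is c (its row matches the header).
m^1 = m
m^2 = m ⊙ m = c
The first power of m equal to the identity is m^2, so ord(m) = 2.
(Structurally, K here is isomorphic to the dihedral group D_4.)

2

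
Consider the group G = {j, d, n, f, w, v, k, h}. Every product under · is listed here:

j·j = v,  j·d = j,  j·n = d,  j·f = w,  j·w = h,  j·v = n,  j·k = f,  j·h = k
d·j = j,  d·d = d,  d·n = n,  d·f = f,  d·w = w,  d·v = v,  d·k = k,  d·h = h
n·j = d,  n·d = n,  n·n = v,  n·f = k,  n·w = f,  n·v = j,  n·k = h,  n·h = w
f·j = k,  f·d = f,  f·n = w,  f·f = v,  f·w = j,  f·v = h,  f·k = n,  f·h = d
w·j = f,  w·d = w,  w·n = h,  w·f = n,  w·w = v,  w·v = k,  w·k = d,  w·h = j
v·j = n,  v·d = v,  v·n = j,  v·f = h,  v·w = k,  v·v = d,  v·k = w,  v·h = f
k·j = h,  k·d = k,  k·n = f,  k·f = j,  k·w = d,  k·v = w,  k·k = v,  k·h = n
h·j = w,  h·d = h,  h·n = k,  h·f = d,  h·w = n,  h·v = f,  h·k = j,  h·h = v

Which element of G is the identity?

d

The identity e satisfies e·x = x for all x, so its row in the table reproduces the column headers.
Row d reads: j, d, n, f, w, v, k, h — exactly the header order. So d is the identity.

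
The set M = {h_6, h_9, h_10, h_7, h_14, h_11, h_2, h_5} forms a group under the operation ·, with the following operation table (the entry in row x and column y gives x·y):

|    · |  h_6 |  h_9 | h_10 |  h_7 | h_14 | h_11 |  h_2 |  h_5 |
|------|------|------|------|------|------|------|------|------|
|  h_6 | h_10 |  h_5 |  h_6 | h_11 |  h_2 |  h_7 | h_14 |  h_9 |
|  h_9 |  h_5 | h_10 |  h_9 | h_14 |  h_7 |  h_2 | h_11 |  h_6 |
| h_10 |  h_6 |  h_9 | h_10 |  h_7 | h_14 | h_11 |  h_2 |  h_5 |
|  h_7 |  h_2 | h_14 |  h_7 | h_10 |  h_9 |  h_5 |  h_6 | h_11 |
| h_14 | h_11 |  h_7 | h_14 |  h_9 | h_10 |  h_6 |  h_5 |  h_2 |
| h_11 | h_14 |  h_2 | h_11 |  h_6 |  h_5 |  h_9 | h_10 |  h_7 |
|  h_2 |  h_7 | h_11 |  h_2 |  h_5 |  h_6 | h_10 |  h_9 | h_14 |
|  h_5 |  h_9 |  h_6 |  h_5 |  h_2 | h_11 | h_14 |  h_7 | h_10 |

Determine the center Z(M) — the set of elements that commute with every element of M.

An element z is central iff its row equals its column in the table.
For h_6: h_6·h_2 = h_14 ≠ h_7 = h_2·h_6, so h_6 ∉ Z.
Checking each element this way leaves Z(M) = {h_10, h_9}.

{h_10, h_9}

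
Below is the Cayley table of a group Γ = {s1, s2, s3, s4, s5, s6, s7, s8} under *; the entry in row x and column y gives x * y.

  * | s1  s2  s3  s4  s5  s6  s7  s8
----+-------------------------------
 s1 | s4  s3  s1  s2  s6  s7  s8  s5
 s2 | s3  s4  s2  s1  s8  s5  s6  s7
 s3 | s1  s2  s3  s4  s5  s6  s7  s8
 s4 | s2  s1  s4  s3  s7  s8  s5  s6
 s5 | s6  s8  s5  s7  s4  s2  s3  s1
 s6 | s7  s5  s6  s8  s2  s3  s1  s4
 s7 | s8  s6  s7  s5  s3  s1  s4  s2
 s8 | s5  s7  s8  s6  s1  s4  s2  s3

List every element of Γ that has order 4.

Identity is s3. Compute the order of each non-identity element by repeated multiplication:
  s1: s1 → s4 → s2 → s3  (order 4)
  s2: s2 → s4 → s1 → s3  (order 4)
  s4: s4 → s3  (order 2)
  s5: s5 → s4 → s7 → s3  (order 4)
  s6: s6 → s3  (order 2)
  s7: s7 → s4 → s5 → s3  (order 4)
  s8: s8 → s3  (order 2)
Elements of order 4: {s1, s2, s5, s7}.

{s1, s2, s5, s7}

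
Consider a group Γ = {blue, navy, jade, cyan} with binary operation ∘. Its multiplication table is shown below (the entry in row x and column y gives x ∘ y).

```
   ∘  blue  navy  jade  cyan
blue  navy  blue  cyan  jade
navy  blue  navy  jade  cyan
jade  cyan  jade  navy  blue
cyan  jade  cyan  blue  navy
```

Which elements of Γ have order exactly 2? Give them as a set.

Identity is navy. Compute the order of each non-identity element by repeated multiplication:
  blue: blue → navy  (order 2)
  jade: jade → navy  (order 2)
  cyan: cyan → navy  (order 2)
Elements of order 2: {blue, cyan, jade}.

{blue, cyan, jade}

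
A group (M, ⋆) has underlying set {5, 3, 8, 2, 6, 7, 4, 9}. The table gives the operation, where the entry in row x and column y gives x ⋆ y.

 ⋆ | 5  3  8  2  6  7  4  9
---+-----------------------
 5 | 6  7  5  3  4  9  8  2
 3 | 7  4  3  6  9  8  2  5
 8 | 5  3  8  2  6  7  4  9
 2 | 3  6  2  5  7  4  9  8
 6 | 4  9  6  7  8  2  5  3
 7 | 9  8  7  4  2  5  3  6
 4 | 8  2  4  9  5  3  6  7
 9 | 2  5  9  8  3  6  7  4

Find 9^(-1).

2

First locate the identity: row 8 matches the header, so 8 is the identity.
Scan row 9 for 8: 9 ⋆ 2 = 8. Hence 9^(-1) = 2.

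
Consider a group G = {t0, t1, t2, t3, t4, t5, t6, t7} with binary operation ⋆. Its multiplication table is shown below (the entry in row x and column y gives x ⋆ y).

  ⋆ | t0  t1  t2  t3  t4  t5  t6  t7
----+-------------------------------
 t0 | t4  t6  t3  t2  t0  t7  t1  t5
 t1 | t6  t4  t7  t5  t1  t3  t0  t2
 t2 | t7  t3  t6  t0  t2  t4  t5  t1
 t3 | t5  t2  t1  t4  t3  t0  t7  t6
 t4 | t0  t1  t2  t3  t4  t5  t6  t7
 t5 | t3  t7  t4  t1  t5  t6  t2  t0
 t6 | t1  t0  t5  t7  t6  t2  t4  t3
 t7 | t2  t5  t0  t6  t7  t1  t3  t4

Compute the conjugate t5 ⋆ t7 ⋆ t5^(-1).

t3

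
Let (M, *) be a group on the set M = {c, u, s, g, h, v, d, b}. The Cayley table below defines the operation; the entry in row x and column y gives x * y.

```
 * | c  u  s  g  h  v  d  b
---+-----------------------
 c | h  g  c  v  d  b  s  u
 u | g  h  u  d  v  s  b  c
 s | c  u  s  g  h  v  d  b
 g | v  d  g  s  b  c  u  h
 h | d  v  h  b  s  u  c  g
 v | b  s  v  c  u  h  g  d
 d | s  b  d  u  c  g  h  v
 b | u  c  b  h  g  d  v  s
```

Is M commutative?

Check whether the table is symmetric across its main diagonal.
Every entry (row x, col y) equals the entry (row y, col x), so M is abelian.

Yes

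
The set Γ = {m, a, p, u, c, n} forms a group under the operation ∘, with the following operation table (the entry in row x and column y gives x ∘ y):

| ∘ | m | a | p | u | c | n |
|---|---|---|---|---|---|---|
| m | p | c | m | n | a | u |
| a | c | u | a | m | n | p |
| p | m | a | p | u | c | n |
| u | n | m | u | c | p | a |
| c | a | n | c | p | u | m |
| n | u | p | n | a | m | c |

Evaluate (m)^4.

p

m^1 = m
m^2 = m ∘ m = p
m^3 = p ∘ m = m
m^4 = m ∘ m = p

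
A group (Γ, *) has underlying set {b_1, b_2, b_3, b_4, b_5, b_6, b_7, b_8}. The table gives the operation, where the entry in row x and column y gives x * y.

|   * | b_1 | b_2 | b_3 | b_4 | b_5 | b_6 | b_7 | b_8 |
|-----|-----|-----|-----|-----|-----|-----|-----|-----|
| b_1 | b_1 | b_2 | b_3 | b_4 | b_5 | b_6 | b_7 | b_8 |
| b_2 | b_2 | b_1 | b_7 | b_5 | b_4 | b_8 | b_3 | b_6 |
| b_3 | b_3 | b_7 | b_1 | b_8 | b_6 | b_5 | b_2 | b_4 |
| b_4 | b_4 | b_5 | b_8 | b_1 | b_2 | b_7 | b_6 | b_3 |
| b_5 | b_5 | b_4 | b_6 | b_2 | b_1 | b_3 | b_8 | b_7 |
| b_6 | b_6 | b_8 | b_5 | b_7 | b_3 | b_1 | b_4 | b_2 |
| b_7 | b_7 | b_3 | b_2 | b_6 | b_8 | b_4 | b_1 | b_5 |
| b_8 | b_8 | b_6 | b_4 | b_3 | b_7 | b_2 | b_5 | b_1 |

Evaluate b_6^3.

b_6

b_6^1 = b_6
b_6^2 = b_6 * b_6 = b_1
b_6^3 = b_1 * b_6 = b_6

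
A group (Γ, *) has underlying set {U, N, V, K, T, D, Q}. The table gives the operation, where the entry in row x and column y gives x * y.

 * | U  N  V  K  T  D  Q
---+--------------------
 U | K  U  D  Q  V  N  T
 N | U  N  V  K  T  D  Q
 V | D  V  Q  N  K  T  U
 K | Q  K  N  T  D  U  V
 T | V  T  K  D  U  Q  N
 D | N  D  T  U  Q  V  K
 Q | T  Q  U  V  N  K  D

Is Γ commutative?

Yes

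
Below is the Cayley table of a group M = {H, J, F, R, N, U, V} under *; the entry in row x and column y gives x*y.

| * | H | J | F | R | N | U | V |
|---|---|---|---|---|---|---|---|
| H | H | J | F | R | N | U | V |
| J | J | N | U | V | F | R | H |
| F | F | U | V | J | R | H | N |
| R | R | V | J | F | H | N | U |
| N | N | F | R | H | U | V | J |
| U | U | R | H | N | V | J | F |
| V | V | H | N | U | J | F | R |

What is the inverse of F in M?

U

First locate the identity: row H matches the header, so H is the identity.
Scan row F for H: F*U = H. Hence F^(-1) = U.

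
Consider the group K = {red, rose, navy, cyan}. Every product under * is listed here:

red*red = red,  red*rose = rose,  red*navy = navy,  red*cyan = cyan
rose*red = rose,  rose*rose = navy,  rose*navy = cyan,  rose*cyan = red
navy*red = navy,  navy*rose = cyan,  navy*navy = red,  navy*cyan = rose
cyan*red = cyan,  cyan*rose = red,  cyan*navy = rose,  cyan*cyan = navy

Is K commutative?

Yes

Check whether the table is symmetric across its main diagonal.
Every entry (row x, col y) equals the entry (row y, col x), so K is abelian.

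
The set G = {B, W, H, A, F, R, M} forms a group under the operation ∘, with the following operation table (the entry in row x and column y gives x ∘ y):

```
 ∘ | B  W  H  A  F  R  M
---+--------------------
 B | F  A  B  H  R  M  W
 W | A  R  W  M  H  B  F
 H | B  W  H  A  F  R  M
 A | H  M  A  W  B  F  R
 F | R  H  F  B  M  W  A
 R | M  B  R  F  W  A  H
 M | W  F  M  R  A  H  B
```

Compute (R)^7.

R^1 = R
R^2 = R ∘ R = A
R^3 = A ∘ R = F
R^4 = F ∘ R = W
R^5 = W ∘ R = B
R^6 = B ∘ R = M
R^7 = M ∘ R = H
(Structurally, G here is isomorphic to the cyclic group Z_7.)

H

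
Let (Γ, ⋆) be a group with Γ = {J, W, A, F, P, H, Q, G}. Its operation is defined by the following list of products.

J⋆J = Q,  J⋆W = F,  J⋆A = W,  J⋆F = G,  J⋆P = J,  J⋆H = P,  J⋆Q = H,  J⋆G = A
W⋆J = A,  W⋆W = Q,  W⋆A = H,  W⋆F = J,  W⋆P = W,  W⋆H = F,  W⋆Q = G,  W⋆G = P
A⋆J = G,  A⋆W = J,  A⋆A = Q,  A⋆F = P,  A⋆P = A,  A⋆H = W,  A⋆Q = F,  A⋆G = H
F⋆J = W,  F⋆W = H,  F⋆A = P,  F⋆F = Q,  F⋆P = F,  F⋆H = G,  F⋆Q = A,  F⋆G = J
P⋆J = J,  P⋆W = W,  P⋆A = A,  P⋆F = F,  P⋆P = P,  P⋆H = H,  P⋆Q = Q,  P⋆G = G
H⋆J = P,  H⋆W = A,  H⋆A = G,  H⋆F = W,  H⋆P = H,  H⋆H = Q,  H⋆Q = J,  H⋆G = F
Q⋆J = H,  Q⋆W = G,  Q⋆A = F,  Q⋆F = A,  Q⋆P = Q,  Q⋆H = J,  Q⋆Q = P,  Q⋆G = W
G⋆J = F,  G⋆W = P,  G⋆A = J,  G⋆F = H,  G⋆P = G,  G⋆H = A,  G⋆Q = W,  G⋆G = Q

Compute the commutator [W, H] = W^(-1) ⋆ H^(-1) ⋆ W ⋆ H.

Identity is P; from the table W^(-1) = G and H^(-1) = J.
G ⋆ J = F
F ⋆ W = H
H ⋆ H = Q

Q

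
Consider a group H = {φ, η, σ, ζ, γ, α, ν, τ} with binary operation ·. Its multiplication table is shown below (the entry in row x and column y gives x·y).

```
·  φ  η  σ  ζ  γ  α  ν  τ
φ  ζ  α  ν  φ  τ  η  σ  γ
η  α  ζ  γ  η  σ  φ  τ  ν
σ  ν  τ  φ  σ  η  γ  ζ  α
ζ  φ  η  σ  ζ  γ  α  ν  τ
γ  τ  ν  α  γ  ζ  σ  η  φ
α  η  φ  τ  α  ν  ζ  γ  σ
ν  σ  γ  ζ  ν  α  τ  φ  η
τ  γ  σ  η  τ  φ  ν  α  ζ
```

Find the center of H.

An element z is central iff its row equals its column in the table.
For γ: γ·σ = α ≠ η = σ·γ, so γ ∉ Z.
Checking each element this way leaves Z(H) = {ζ, φ}.

{ζ, φ}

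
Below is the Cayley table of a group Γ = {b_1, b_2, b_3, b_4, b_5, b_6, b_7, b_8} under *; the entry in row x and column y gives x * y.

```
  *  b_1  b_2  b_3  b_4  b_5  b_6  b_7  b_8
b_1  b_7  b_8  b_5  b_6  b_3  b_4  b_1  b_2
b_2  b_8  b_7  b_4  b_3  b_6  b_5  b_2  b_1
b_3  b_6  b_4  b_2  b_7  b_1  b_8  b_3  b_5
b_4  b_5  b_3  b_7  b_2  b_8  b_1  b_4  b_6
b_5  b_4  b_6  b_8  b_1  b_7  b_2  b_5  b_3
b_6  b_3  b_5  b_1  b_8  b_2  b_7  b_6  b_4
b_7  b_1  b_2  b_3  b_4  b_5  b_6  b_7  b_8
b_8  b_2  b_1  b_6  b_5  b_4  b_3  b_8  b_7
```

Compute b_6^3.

b_6

b_6^1 = b_6
b_6^2 = b_6 * b_6 = b_7
b_6^3 = b_7 * b_6 = b_6
(Structurally, Γ here is isomorphic to the dihedral group D_4.)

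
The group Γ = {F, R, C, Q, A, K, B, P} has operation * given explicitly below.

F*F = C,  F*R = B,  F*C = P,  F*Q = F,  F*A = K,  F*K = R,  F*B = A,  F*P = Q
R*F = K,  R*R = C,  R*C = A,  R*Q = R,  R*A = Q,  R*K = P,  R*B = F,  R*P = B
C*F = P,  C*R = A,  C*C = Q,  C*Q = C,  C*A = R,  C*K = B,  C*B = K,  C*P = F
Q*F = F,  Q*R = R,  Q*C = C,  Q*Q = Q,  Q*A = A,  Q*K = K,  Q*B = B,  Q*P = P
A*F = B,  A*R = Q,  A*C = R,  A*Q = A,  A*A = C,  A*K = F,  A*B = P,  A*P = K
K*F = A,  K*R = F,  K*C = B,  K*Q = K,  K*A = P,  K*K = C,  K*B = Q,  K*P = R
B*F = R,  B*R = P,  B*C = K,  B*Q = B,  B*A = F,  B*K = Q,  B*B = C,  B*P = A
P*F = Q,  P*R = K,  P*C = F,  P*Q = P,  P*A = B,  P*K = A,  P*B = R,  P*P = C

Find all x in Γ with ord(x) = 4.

{A, B, F, K, P, R}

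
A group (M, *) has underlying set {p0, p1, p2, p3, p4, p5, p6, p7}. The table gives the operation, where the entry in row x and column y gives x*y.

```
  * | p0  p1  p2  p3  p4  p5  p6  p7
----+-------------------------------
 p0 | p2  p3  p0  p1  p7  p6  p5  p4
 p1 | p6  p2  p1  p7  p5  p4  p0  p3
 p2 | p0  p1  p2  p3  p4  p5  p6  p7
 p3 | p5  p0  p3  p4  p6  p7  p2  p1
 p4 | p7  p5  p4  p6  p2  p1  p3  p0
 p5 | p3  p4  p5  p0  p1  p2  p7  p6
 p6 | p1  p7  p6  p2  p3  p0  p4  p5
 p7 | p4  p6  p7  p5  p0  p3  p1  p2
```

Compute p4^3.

p4^1 = p4
p4^2 = p4*p4 = p2
p4^3 = p2*p4 = p4

p4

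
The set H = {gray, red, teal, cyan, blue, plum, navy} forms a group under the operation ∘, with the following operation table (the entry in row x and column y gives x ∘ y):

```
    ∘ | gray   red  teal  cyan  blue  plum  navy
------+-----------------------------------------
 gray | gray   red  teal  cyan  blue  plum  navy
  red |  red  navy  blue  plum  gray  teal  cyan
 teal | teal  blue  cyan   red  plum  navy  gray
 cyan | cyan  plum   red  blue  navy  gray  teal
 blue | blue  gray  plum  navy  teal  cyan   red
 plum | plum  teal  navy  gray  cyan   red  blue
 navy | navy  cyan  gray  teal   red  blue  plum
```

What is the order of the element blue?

The identity element is gray (its row matches the header).
blue^1 = blue
blue^2 = blue ∘ blue = teal
blue^3 = teal ∘ blue = plum
blue^4 = plum ∘ blue = cyan
blue^5 = cyan ∘ blue = navy
blue^6 = navy ∘ blue = red
blue^7 = red ∘ blue = gray
The first power of blue equal to the identity is blue^7, so ord(blue) = 7.

7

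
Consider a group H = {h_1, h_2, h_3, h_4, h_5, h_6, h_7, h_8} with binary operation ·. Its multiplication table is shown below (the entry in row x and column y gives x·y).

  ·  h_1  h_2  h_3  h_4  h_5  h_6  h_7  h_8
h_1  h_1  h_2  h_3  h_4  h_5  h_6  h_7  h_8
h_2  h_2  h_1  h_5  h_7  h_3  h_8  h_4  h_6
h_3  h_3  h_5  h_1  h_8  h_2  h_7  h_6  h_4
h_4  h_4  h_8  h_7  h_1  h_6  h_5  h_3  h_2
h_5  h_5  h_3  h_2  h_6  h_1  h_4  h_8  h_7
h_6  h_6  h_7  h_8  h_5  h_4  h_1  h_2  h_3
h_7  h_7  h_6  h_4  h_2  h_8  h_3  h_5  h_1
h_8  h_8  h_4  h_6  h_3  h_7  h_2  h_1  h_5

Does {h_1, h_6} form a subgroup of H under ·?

Yes

{h_1, h_6} contains the identity h_1.
Checking products: every product of two elements of {h_1, h_6} (read from the table) lies in {h_1, h_6}, so the set is closed.
In a finite group, a nonempty closed subset is a subgroup. So {h_1, h_6} ≤ H.
(Structurally, H here is isomorphic to the dihedral group D_4.)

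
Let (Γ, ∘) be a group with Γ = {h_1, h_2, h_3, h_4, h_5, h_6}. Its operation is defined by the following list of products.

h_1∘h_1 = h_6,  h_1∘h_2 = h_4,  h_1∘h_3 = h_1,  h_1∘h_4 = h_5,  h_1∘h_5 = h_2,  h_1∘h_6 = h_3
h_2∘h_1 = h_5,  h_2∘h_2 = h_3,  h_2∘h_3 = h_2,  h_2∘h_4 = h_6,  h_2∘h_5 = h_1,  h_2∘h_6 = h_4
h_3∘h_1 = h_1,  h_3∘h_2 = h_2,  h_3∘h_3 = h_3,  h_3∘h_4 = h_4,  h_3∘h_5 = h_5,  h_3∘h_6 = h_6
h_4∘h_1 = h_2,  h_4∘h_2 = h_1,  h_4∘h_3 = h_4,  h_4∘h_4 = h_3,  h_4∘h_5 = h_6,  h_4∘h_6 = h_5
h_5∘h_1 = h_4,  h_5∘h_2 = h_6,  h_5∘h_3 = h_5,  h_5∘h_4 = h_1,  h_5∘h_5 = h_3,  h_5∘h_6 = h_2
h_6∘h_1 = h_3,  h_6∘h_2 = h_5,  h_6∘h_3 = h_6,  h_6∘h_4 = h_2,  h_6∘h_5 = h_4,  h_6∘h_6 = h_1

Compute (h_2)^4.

h_2^1 = h_2
h_2^2 = h_2 ∘ h_2 = h_3
h_2^3 = h_3 ∘ h_2 = h_2
h_2^4 = h_2 ∘ h_2 = h_3

h_3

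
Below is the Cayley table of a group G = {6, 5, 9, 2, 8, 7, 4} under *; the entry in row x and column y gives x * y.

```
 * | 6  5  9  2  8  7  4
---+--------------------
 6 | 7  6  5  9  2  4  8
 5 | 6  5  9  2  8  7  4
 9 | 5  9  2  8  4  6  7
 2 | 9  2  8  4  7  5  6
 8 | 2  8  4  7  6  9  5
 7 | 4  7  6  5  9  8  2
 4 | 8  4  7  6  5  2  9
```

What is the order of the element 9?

The identity element is 5 (its row matches the header).
9^1 = 9
9^2 = 9 * 9 = 2
9^3 = 2 * 9 = 8
9^4 = 8 * 9 = 4
9^5 = 4 * 9 = 7
9^6 = 7 * 9 = 6
9^7 = 6 * 9 = 5
The first power of 9 equal to the identity is 9^7, so ord(9) = 7.

7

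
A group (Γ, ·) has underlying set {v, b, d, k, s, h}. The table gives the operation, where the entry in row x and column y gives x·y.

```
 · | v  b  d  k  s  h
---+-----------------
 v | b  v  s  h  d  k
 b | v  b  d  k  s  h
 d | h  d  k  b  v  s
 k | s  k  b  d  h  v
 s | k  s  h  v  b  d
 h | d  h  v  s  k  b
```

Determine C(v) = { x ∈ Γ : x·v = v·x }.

{b, v}

Compare row v with column v entry by entry.
h·v = d but v·h = k, so h does not.
Collecting the elements that commute with v: C(v) = {b, v}.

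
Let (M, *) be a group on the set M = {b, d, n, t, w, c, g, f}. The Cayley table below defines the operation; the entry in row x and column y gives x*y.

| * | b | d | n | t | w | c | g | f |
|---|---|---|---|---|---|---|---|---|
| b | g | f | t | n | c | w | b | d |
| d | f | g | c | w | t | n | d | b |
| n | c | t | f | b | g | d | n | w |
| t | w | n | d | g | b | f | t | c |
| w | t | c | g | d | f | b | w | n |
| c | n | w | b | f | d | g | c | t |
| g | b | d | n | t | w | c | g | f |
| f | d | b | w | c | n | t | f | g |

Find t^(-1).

First locate the identity: row g matches the header, so g is the identity.
Scan row t for g: t*t = g. Hence t^(-1) = t.
(Structurally, M here is isomorphic to the dihedral group D_4.)

t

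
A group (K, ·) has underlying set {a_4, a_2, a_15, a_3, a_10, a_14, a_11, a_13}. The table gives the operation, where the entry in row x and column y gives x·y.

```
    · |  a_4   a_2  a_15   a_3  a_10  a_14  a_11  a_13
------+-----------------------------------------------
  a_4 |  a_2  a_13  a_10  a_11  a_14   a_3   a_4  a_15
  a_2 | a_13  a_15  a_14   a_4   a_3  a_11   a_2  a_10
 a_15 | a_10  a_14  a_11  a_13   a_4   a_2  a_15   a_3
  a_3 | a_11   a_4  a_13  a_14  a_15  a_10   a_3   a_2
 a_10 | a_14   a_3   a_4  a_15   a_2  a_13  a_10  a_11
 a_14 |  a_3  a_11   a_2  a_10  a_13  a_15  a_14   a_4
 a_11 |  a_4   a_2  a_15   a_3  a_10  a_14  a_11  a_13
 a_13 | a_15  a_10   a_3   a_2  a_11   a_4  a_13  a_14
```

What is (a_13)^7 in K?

a_10

a_13^1 = a_13
a_13^2 = a_13·a_13 = a_14
a_13^3 = a_14·a_13 = a_4
a_13^4 = a_4·a_13 = a_15
a_13^5 = a_15·a_13 = a_3
a_13^6 = a_3·a_13 = a_2
a_13^7 = a_2·a_13 = a_10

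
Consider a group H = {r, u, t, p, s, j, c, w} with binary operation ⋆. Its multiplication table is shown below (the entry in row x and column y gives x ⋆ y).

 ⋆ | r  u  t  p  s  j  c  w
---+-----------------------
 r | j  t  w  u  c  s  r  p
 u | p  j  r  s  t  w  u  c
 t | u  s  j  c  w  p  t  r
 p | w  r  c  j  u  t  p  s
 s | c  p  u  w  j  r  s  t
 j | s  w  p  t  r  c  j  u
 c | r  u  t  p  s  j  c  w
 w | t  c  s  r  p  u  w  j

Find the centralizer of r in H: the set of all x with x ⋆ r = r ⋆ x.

{c, j, r, s}

Compare row r with column r entry by entry.
j ⋆ r = s = r ⋆ j, so j commutes with r.
t ⋆ r = u but r ⋆ t = w, so t does not.
Collecting the elements that commute with r: C(r) = {c, j, r, s}.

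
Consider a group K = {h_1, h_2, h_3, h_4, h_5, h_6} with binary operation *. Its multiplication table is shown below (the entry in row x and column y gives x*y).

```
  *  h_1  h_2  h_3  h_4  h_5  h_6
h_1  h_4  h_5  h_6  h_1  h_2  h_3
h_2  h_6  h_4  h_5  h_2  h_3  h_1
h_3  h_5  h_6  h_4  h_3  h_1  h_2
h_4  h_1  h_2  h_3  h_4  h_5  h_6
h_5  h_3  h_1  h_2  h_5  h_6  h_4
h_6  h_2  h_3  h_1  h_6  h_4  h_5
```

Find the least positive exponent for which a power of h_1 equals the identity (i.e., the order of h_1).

The identity element is h_4 (its row matches the header).
h_1^1 = h_1
h_1^2 = h_1*h_1 = h_4
The first power of h_1 equal to the identity is h_1^2, so ord(h_1) = 2.

2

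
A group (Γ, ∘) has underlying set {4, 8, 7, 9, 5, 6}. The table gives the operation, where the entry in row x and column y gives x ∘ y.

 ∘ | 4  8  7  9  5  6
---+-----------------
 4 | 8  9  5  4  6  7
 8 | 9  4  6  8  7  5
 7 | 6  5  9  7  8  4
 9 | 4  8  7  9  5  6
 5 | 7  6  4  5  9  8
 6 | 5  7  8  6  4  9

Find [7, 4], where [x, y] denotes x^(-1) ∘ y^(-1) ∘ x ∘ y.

Identity is 9; from the table 7^(-1) = 7 and 4^(-1) = 8.
7 ∘ 8 = 5
5 ∘ 7 = 4
4 ∘ 4 = 8
(Structurally, Γ here is isomorphic to the symmetric group S_3.)

8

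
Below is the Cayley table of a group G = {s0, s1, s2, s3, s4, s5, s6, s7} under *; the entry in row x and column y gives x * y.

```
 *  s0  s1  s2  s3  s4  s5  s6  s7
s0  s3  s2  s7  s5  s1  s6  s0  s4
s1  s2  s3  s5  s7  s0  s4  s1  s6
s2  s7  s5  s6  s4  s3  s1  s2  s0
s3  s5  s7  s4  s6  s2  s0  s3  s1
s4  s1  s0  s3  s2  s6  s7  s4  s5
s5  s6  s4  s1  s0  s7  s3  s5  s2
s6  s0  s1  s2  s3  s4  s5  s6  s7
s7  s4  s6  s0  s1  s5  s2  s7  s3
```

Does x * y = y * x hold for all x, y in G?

Check whether the table is symmetric across its main diagonal.
Every entry (row x, col y) equals the entry (row y, col x), so G is abelian.

Yes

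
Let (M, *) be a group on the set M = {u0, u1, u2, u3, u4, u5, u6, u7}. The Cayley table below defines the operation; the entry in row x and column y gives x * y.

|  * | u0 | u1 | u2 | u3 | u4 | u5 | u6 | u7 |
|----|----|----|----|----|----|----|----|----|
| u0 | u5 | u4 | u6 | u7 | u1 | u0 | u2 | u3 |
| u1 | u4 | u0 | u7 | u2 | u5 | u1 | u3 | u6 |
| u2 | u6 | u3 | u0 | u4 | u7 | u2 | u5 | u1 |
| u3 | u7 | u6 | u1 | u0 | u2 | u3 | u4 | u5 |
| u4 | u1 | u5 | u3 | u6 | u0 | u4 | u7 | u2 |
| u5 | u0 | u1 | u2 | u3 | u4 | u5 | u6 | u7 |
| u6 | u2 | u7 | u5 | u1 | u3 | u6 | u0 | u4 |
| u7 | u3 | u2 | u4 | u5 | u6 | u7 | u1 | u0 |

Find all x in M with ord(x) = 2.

{u0}

Identity is u5. Compute the order of each non-identity element by repeated multiplication:
  u0: u0 → u5  (order 2)
  u1: u1 → u0 → u4 → u5  (order 4)
  u2: u2 → u0 → u6 → u5  (order 4)
  u3: u3 → u0 → u7 → u5  (order 4)
  u4: u4 → u0 → u1 → u5  (order 4)
  u6: u6 → u0 → u2 → u5  (order 4)
  u7: u7 → u0 → u3 → u5  (order 4)
Elements of order 2: {u0}.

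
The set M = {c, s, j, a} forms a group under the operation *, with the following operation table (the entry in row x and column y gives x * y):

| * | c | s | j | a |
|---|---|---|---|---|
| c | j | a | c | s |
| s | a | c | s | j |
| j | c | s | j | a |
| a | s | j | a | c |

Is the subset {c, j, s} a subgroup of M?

c * s = a, which is not in {c, j, s}.
The subset is not closed under *, so it is not a subgroup.

No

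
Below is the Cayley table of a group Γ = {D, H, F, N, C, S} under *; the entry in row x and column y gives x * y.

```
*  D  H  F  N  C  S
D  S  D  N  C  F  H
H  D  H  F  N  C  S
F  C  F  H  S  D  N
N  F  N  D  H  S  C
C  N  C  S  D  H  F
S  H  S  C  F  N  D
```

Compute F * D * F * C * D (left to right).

F * D = C
C * F = S
S * C = N
N * D = F
(Structurally, Γ here is isomorphic to the symmetric group S_3.)

F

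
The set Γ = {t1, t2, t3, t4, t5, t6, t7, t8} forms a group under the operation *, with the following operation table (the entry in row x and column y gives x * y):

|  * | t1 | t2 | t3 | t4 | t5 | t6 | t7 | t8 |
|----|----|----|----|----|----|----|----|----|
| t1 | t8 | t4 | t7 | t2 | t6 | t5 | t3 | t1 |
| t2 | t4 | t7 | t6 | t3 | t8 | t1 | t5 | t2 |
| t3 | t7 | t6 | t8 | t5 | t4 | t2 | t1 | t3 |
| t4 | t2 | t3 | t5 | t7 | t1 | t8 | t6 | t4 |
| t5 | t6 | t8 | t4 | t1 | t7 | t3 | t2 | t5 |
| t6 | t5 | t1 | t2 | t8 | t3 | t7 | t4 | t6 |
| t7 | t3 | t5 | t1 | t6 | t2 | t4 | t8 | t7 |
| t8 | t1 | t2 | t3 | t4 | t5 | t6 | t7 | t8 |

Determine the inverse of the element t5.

First locate the identity: row t8 matches the header, so t8 is the identity.
Scan row t5 for t8: t5 * t2 = t8. Hence t5^(-1) = t2.

t2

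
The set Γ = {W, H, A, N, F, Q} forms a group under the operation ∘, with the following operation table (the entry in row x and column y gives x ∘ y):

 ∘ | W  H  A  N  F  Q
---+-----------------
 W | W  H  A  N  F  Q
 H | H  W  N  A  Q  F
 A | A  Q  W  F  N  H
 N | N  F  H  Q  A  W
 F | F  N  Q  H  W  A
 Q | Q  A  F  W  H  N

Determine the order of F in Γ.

2

The identity element is W (its row matches the header).
F^1 = F
F^2 = F ∘ F = W
The first power of F equal to the identity is F^2, so ord(F) = 2.
(Structurally, Γ here is isomorphic to the symmetric group S_3.)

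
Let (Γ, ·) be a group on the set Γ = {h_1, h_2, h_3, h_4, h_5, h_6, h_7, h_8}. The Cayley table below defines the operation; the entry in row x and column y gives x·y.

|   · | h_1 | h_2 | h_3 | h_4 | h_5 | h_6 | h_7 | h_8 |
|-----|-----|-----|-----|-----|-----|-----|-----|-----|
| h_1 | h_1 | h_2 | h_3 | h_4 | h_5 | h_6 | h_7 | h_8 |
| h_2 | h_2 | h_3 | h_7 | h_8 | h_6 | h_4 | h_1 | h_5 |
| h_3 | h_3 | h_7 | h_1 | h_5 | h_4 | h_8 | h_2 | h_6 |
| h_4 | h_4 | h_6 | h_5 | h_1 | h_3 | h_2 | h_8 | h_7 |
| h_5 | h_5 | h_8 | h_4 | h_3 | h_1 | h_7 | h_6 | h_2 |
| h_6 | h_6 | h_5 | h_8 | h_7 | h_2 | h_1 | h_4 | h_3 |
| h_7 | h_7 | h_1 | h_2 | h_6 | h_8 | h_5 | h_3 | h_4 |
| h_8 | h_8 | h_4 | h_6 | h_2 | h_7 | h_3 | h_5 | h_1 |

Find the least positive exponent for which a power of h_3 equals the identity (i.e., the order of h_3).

2

The identity element is h_1 (its row matches the header).
h_3^1 = h_3
h_3^2 = h_3·h_3 = h_1
The first power of h_3 equal to the identity is h_3^2, so ord(h_3) = 2.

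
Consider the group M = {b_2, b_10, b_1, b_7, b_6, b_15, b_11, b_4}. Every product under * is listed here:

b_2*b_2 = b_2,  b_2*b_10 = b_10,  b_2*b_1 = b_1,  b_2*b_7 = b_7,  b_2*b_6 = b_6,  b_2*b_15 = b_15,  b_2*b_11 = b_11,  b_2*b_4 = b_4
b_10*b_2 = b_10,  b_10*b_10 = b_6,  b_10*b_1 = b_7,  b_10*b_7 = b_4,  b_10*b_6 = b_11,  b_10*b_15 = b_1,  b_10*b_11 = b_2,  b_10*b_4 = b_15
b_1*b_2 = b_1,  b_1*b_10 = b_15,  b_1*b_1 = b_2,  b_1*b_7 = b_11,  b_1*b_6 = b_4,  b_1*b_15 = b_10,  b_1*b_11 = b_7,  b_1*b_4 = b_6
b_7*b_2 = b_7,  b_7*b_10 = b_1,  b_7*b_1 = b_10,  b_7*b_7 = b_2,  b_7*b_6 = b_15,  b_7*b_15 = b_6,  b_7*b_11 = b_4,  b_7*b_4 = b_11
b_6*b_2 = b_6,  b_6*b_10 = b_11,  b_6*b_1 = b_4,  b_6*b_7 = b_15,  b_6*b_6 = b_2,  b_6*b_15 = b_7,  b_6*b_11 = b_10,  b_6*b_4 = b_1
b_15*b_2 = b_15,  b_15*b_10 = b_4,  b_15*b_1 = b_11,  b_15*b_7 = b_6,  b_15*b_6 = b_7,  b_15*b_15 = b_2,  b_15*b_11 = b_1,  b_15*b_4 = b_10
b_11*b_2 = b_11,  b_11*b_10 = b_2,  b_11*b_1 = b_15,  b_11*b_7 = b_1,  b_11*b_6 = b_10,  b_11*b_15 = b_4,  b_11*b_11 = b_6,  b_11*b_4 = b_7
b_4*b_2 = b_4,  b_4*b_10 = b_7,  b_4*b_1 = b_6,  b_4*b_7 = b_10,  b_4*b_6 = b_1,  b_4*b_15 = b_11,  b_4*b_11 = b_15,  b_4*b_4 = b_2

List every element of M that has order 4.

{b_10, b_11}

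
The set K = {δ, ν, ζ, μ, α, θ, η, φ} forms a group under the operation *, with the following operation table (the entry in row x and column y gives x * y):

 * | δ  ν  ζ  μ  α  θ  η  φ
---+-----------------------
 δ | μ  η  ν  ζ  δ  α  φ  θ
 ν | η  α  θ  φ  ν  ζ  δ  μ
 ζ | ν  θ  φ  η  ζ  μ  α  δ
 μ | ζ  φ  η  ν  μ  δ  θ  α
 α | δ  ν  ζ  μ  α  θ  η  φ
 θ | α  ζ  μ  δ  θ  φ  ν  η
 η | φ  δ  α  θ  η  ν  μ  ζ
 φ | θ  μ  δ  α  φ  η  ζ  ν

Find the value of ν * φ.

Read row ν, column φ: ν * φ = μ.

μ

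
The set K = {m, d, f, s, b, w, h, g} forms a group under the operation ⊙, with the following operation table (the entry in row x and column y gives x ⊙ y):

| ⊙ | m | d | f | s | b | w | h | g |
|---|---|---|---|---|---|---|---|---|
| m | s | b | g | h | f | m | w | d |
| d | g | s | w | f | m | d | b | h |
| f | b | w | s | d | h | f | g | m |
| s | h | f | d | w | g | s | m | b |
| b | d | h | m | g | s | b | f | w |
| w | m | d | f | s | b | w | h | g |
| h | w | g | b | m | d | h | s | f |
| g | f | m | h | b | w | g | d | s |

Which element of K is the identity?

The identity e satisfies e ⊙ x = x for all x, so its row in the table reproduces the column headers.
Row w reads: m, d, f, s, b, w, h, g — exactly the header order. So w is the identity.
(Structurally, K here is isomorphic to the quaternion group Q_8.)

w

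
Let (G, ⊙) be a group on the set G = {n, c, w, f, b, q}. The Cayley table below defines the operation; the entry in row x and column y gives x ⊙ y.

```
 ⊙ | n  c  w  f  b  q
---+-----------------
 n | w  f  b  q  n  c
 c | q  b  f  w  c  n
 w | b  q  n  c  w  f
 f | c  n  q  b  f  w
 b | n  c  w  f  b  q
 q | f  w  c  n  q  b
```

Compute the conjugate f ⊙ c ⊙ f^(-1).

q

The identity is b. In row f, the entry b sits in column f, so f^(-1) = f.
f ⊙ c = n
n ⊙ f = q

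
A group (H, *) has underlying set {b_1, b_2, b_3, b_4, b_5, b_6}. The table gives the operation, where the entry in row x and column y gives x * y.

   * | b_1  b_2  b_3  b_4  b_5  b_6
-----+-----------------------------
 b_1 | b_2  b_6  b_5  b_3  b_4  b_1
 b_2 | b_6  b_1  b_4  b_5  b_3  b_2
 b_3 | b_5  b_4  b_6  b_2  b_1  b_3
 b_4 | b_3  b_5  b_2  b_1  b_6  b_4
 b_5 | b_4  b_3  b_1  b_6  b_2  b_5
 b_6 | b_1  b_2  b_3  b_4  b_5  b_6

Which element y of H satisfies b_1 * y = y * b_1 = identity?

First locate the identity: row b_6 matches the header, so b_6 is the identity.
Scan row b_1 for b_6: b_1 * b_2 = b_6. Hence b_1^(-1) = b_2.

b_2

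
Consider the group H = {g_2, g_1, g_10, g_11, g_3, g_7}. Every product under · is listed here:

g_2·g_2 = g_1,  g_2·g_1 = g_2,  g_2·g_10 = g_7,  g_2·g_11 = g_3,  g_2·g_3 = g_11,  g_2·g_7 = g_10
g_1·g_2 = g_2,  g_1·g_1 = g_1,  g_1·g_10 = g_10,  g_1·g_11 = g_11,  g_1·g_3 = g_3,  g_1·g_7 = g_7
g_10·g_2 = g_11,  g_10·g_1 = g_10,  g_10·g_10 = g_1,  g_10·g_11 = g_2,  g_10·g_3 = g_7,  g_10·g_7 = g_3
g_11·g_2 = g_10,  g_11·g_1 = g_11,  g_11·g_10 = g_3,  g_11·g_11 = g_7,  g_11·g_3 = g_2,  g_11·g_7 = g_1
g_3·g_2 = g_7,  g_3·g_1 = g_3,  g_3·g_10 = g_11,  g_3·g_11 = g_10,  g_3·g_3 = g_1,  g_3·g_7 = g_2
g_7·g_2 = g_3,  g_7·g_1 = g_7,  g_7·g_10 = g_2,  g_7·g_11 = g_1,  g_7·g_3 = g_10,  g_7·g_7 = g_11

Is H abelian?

No

g_7·g_2 = g_3 but g_2·g_7 = g_10.
Since g_7 and g_2 do not commute, H is not abelian.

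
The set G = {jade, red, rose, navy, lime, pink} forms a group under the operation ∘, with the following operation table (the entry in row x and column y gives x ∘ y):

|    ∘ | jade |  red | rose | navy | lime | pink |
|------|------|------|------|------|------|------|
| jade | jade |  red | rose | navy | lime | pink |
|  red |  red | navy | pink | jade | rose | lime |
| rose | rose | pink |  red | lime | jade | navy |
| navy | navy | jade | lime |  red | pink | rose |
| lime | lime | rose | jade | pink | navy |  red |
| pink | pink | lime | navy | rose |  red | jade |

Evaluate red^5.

navy

red^1 = red
red^2 = red ∘ red = navy
red^3 = navy ∘ red = jade
red^4 = jade ∘ red = red
red^5 = red ∘ red = navy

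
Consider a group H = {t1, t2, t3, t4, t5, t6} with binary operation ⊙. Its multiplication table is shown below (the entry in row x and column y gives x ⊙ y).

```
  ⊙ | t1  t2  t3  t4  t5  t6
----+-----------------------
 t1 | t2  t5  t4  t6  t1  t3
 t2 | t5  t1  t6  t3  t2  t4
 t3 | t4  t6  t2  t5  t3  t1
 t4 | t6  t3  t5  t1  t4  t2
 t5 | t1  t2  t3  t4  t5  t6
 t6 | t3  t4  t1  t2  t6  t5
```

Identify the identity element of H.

t5

The identity e satisfies e ⊙ x = x for all x, so its row in the table reproduces the column headers.
Row t5 reads: t1, t2, t3, t4, t5, t6 — exactly the header order. So t5 is the identity.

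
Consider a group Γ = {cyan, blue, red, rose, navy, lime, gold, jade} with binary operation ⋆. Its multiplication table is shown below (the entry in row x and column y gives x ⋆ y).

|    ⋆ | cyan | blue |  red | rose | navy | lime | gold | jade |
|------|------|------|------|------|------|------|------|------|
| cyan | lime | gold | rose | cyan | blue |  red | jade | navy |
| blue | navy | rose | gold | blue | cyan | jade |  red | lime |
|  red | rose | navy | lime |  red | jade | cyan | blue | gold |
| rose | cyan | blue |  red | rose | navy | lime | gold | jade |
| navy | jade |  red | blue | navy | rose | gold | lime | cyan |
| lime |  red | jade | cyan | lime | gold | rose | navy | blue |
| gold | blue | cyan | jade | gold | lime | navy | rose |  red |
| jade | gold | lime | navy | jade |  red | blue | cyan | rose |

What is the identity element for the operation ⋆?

rose

The identity e satisfies e ⋆ x = x for all x, so its row in the table reproduces the column headers.
Row rose reads: cyan, blue, red, rose, navy, lime, gold, jade — exactly the header order. So rose is the identity.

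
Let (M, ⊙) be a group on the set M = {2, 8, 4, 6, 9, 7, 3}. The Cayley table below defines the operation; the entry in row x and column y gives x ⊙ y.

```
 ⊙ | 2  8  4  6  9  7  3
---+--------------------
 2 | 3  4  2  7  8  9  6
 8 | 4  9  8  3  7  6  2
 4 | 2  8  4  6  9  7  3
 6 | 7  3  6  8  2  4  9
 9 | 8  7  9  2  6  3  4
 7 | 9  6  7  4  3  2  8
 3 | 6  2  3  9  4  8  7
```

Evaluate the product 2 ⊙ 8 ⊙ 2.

2

2 ⊙ 8 = 4
4 ⊙ 2 = 2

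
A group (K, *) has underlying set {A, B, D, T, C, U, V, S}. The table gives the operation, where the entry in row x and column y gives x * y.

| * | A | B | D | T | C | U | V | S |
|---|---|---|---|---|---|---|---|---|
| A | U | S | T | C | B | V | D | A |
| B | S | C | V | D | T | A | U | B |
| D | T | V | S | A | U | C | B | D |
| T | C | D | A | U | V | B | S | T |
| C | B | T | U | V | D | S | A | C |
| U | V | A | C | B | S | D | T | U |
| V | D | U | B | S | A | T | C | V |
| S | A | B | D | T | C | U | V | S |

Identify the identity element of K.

S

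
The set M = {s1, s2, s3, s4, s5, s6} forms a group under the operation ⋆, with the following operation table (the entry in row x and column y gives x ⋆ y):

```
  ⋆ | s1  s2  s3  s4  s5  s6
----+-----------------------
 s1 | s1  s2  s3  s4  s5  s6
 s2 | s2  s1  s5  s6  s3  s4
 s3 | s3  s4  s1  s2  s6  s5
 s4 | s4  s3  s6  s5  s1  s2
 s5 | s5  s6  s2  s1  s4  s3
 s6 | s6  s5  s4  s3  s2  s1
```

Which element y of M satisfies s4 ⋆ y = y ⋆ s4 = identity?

s5

First locate the identity: row s1 matches the header, so s1 is the identity.
Scan row s4 for s1: s4 ⋆ s5 = s1. Hence s4^(-1) = s5.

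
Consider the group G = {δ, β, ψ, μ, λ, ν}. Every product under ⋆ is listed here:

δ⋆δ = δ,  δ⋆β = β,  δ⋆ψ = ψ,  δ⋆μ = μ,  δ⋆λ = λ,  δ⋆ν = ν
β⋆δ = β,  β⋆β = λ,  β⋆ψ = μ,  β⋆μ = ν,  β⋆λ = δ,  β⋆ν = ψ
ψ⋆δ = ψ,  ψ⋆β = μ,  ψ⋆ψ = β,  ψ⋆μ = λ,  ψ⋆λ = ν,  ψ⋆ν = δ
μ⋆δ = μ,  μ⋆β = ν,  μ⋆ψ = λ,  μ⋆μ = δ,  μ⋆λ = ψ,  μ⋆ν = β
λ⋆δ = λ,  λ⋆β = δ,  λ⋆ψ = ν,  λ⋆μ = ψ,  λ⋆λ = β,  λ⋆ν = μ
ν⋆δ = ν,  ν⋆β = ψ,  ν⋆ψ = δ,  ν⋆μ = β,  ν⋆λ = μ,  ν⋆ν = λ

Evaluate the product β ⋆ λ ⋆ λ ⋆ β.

β ⋆ λ = δ
δ ⋆ λ = λ
λ ⋆ β = δ

δ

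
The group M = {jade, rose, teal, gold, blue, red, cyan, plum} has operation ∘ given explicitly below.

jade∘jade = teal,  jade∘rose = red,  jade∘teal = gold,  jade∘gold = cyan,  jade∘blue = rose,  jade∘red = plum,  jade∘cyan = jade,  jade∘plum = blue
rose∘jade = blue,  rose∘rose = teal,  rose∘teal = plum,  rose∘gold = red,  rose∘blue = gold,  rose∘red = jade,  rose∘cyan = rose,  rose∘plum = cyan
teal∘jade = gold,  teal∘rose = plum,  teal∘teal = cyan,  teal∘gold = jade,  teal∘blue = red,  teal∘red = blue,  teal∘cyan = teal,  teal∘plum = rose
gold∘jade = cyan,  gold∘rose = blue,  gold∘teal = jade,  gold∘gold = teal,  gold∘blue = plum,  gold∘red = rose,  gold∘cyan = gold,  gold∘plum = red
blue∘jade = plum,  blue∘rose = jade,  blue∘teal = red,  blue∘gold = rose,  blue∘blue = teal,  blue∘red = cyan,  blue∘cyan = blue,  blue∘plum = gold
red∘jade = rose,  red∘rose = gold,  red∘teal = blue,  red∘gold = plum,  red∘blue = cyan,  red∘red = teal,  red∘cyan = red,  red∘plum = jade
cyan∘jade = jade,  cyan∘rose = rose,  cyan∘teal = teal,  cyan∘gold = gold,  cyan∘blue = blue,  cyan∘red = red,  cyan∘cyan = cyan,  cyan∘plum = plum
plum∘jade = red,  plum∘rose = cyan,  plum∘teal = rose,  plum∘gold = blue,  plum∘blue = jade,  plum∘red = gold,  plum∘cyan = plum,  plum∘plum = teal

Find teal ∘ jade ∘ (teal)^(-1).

The identity is cyan. In row teal, the entry cyan sits in column teal, so teal^(-1) = teal.
teal ∘ jade = gold
gold ∘ teal = jade

jade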